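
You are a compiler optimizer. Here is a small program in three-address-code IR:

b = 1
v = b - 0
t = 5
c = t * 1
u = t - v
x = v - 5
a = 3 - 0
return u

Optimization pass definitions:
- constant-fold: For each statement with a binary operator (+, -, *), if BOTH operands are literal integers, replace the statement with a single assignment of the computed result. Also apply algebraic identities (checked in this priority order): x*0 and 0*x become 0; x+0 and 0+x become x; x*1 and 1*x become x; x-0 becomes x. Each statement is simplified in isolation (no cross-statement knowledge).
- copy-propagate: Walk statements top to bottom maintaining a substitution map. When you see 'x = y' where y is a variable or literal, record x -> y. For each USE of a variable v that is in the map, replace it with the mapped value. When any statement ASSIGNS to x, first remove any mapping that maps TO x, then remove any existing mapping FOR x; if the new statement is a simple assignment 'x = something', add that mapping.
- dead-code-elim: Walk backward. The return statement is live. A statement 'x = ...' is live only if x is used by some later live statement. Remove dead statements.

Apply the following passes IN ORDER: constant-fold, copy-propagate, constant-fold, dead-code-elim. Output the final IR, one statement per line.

Initial IR:
  b = 1
  v = b - 0
  t = 5
  c = t * 1
  u = t - v
  x = v - 5
  a = 3 - 0
  return u
After constant-fold (8 stmts):
  b = 1
  v = b
  t = 5
  c = t
  u = t - v
  x = v - 5
  a = 3
  return u
After copy-propagate (8 stmts):
  b = 1
  v = 1
  t = 5
  c = 5
  u = 5 - 1
  x = 1 - 5
  a = 3
  return u
After constant-fold (8 stmts):
  b = 1
  v = 1
  t = 5
  c = 5
  u = 4
  x = -4
  a = 3
  return u
After dead-code-elim (2 stmts):
  u = 4
  return u

Answer: u = 4
return u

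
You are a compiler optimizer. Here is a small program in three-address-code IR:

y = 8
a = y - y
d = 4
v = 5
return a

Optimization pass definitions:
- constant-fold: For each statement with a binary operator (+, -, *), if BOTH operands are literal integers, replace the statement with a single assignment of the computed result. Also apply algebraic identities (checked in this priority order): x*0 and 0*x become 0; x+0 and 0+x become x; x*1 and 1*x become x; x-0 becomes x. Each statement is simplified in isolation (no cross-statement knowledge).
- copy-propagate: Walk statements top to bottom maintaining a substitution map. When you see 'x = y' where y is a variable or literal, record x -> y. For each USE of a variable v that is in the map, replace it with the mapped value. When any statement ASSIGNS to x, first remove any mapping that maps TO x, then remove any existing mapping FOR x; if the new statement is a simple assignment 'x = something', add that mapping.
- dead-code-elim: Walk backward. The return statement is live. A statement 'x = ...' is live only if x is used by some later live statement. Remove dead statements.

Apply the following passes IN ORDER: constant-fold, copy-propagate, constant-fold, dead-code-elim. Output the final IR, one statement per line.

Initial IR:
  y = 8
  a = y - y
  d = 4
  v = 5
  return a
After constant-fold (5 stmts):
  y = 8
  a = y - y
  d = 4
  v = 5
  return a
After copy-propagate (5 stmts):
  y = 8
  a = 8 - 8
  d = 4
  v = 5
  return a
After constant-fold (5 stmts):
  y = 8
  a = 0
  d = 4
  v = 5
  return a
After dead-code-elim (2 stmts):
  a = 0
  return a

Answer: a = 0
return a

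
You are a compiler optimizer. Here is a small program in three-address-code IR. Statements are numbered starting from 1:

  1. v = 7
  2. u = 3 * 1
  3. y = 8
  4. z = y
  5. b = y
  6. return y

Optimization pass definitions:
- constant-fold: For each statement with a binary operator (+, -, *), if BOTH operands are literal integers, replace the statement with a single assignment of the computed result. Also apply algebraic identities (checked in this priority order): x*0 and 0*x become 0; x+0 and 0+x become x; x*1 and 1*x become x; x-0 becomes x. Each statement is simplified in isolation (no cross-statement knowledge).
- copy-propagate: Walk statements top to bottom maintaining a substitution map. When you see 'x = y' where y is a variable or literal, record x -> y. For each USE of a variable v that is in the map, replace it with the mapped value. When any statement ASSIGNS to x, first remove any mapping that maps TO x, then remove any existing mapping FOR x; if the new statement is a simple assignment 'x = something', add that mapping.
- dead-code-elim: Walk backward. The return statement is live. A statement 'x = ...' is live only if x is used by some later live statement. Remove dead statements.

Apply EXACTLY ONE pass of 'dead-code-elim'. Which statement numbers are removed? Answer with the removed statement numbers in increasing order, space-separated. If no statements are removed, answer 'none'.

Answer: 1 2 4 5

Derivation:
Backward liveness scan:
Stmt 1 'v = 7': DEAD (v not in live set [])
Stmt 2 'u = 3 * 1': DEAD (u not in live set [])
Stmt 3 'y = 8': KEEP (y is live); live-in = []
Stmt 4 'z = y': DEAD (z not in live set ['y'])
Stmt 5 'b = y': DEAD (b not in live set ['y'])
Stmt 6 'return y': KEEP (return); live-in = ['y']
Removed statement numbers: [1, 2, 4, 5]
Surviving IR:
  y = 8
  return y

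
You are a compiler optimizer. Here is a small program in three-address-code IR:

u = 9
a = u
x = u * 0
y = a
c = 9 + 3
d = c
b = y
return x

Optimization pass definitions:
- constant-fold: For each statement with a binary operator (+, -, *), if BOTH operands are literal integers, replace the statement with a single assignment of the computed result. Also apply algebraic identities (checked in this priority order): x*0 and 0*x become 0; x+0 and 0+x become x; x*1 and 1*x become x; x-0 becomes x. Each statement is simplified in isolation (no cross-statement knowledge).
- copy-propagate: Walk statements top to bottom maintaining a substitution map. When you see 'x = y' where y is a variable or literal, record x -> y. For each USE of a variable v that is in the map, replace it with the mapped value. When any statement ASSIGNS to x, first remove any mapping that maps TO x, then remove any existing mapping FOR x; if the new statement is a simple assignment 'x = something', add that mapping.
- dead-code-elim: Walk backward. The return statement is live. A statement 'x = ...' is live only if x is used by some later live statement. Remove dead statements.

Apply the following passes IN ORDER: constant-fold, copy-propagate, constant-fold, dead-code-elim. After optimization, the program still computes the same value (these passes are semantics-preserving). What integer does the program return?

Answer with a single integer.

Answer: 0

Derivation:
Initial IR:
  u = 9
  a = u
  x = u * 0
  y = a
  c = 9 + 3
  d = c
  b = y
  return x
After constant-fold (8 stmts):
  u = 9
  a = u
  x = 0
  y = a
  c = 12
  d = c
  b = y
  return x
After copy-propagate (8 stmts):
  u = 9
  a = 9
  x = 0
  y = 9
  c = 12
  d = 12
  b = 9
  return 0
After constant-fold (8 stmts):
  u = 9
  a = 9
  x = 0
  y = 9
  c = 12
  d = 12
  b = 9
  return 0
After dead-code-elim (1 stmts):
  return 0
Evaluate:
  u = 9  =>  u = 9
  a = u  =>  a = 9
  x = u * 0  =>  x = 0
  y = a  =>  y = 9
  c = 9 + 3  =>  c = 12
  d = c  =>  d = 12
  b = y  =>  b = 9
  return x = 0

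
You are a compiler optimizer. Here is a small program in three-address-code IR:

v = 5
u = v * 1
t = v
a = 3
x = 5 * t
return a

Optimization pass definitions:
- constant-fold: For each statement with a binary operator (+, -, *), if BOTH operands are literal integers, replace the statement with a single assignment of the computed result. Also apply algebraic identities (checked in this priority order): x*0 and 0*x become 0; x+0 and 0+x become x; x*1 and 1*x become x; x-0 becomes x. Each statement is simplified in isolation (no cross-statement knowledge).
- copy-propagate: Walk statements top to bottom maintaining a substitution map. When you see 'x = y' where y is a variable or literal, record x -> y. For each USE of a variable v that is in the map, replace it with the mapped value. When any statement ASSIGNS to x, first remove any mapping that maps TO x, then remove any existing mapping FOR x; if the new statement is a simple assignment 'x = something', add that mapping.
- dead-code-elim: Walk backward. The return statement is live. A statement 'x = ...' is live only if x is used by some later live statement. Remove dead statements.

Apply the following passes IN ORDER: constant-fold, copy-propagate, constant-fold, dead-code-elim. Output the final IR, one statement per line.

Answer: return 3

Derivation:
Initial IR:
  v = 5
  u = v * 1
  t = v
  a = 3
  x = 5 * t
  return a
After constant-fold (6 stmts):
  v = 5
  u = v
  t = v
  a = 3
  x = 5 * t
  return a
After copy-propagate (6 stmts):
  v = 5
  u = 5
  t = 5
  a = 3
  x = 5 * 5
  return 3
After constant-fold (6 stmts):
  v = 5
  u = 5
  t = 5
  a = 3
  x = 25
  return 3
After dead-code-elim (1 stmts):
  return 3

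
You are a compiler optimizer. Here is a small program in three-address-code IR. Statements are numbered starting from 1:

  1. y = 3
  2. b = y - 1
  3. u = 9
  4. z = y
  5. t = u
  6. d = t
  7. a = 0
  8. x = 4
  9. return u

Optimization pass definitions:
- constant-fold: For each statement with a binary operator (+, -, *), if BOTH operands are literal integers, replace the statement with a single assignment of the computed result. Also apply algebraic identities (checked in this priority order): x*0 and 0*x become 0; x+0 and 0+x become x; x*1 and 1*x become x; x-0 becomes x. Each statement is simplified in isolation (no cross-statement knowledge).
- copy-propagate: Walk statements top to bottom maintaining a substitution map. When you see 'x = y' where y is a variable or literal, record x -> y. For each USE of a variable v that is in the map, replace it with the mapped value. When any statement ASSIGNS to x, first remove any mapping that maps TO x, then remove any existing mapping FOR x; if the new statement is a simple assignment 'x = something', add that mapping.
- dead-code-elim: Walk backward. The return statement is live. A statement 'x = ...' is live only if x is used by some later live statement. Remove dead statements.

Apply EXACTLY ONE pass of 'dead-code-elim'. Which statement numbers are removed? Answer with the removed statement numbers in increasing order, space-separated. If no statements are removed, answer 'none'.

Answer: 1 2 4 5 6 7 8

Derivation:
Backward liveness scan:
Stmt 1 'y = 3': DEAD (y not in live set [])
Stmt 2 'b = y - 1': DEAD (b not in live set [])
Stmt 3 'u = 9': KEEP (u is live); live-in = []
Stmt 4 'z = y': DEAD (z not in live set ['u'])
Stmt 5 't = u': DEAD (t not in live set ['u'])
Stmt 6 'd = t': DEAD (d not in live set ['u'])
Stmt 7 'a = 0': DEAD (a not in live set ['u'])
Stmt 8 'x = 4': DEAD (x not in live set ['u'])
Stmt 9 'return u': KEEP (return); live-in = ['u']
Removed statement numbers: [1, 2, 4, 5, 6, 7, 8]
Surviving IR:
  u = 9
  return u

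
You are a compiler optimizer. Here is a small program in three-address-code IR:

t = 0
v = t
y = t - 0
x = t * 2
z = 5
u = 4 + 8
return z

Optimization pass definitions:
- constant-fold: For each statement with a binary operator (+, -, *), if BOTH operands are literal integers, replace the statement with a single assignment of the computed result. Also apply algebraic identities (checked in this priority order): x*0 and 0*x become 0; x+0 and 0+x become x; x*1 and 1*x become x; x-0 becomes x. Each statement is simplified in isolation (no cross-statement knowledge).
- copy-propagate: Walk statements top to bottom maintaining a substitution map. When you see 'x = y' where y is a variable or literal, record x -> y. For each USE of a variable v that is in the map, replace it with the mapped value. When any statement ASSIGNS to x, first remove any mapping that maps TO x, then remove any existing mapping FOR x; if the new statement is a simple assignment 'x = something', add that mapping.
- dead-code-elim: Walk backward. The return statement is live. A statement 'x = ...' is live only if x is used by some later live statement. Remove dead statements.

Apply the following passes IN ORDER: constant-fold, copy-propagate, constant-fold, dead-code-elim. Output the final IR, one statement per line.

Initial IR:
  t = 0
  v = t
  y = t - 0
  x = t * 2
  z = 5
  u = 4 + 8
  return z
After constant-fold (7 stmts):
  t = 0
  v = t
  y = t
  x = t * 2
  z = 5
  u = 12
  return z
After copy-propagate (7 stmts):
  t = 0
  v = 0
  y = 0
  x = 0 * 2
  z = 5
  u = 12
  return 5
After constant-fold (7 stmts):
  t = 0
  v = 0
  y = 0
  x = 0
  z = 5
  u = 12
  return 5
After dead-code-elim (1 stmts):
  return 5

Answer: return 5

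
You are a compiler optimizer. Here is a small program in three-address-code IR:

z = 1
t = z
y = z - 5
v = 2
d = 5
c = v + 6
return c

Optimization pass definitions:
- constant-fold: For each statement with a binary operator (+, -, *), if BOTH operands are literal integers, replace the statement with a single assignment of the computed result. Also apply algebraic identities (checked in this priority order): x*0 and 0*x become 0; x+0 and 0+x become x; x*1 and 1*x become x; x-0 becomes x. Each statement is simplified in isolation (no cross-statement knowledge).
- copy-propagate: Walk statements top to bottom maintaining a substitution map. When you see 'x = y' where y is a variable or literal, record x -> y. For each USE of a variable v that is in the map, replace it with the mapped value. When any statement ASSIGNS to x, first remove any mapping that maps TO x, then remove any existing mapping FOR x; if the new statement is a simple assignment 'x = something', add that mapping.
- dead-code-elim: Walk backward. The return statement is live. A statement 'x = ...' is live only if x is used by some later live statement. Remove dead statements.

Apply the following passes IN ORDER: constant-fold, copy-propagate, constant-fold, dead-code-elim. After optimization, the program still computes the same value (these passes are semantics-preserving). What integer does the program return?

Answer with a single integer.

Initial IR:
  z = 1
  t = z
  y = z - 5
  v = 2
  d = 5
  c = v + 6
  return c
After constant-fold (7 stmts):
  z = 1
  t = z
  y = z - 5
  v = 2
  d = 5
  c = v + 6
  return c
After copy-propagate (7 stmts):
  z = 1
  t = 1
  y = 1 - 5
  v = 2
  d = 5
  c = 2 + 6
  return c
After constant-fold (7 stmts):
  z = 1
  t = 1
  y = -4
  v = 2
  d = 5
  c = 8
  return c
After dead-code-elim (2 stmts):
  c = 8
  return c
Evaluate:
  z = 1  =>  z = 1
  t = z  =>  t = 1
  y = z - 5  =>  y = -4
  v = 2  =>  v = 2
  d = 5  =>  d = 5
  c = v + 6  =>  c = 8
  return c = 8

Answer: 8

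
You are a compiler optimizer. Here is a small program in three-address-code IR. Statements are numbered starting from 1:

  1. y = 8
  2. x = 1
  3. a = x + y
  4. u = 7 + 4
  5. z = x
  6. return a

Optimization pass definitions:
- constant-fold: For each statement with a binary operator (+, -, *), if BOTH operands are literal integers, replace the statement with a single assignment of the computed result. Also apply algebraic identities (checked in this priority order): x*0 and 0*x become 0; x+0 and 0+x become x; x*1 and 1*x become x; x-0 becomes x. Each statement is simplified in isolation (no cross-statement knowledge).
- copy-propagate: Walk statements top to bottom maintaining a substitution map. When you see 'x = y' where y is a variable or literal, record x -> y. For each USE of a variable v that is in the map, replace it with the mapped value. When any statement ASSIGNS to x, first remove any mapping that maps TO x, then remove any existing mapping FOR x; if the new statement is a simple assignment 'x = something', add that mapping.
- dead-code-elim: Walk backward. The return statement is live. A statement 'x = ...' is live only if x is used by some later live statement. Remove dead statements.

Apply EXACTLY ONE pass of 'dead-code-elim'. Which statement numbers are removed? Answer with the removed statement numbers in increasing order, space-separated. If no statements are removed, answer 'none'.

Backward liveness scan:
Stmt 1 'y = 8': KEEP (y is live); live-in = []
Stmt 2 'x = 1': KEEP (x is live); live-in = ['y']
Stmt 3 'a = x + y': KEEP (a is live); live-in = ['x', 'y']
Stmt 4 'u = 7 + 4': DEAD (u not in live set ['a'])
Stmt 5 'z = x': DEAD (z not in live set ['a'])
Stmt 6 'return a': KEEP (return); live-in = ['a']
Removed statement numbers: [4, 5]
Surviving IR:
  y = 8
  x = 1
  a = x + y
  return a

Answer: 4 5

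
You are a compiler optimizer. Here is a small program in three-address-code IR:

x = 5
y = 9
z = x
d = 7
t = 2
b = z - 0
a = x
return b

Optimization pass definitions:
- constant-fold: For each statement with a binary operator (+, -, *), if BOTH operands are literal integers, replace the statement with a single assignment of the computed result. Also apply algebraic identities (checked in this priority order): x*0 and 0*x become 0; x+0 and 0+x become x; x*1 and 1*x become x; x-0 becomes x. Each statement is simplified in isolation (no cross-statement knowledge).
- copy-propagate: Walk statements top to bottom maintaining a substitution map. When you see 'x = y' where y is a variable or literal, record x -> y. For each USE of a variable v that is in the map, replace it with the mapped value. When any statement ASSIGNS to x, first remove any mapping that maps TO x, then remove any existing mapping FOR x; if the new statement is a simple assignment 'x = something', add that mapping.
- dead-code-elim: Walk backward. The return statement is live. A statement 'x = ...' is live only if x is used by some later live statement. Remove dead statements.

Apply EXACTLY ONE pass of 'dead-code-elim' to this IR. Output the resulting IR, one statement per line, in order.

Answer: x = 5
z = x
b = z - 0
return b

Derivation:
Applying dead-code-elim statement-by-statement:
  [8] return b  -> KEEP (return); live=['b']
  [7] a = x  -> DEAD (a not live)
  [6] b = z - 0  -> KEEP; live=['z']
  [5] t = 2  -> DEAD (t not live)
  [4] d = 7  -> DEAD (d not live)
  [3] z = x  -> KEEP; live=['x']
  [2] y = 9  -> DEAD (y not live)
  [1] x = 5  -> KEEP; live=[]
Result (4 stmts):
  x = 5
  z = x
  b = z - 0
  return b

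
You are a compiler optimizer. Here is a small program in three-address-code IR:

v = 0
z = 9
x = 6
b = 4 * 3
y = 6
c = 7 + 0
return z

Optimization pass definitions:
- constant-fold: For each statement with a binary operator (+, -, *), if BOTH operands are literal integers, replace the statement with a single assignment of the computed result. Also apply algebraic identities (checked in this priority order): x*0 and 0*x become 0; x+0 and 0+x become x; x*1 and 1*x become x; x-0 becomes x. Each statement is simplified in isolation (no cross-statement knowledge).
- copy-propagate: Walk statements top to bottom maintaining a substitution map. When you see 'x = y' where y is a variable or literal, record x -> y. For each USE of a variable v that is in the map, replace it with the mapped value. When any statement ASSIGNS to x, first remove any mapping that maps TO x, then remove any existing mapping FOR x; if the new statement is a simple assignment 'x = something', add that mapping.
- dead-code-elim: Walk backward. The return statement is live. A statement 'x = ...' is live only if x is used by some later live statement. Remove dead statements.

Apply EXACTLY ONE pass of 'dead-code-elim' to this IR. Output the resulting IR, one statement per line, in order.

Answer: z = 9
return z

Derivation:
Applying dead-code-elim statement-by-statement:
  [7] return z  -> KEEP (return); live=['z']
  [6] c = 7 + 0  -> DEAD (c not live)
  [5] y = 6  -> DEAD (y not live)
  [4] b = 4 * 3  -> DEAD (b not live)
  [3] x = 6  -> DEAD (x not live)
  [2] z = 9  -> KEEP; live=[]
  [1] v = 0  -> DEAD (v not live)
Result (2 stmts):
  z = 9
  return z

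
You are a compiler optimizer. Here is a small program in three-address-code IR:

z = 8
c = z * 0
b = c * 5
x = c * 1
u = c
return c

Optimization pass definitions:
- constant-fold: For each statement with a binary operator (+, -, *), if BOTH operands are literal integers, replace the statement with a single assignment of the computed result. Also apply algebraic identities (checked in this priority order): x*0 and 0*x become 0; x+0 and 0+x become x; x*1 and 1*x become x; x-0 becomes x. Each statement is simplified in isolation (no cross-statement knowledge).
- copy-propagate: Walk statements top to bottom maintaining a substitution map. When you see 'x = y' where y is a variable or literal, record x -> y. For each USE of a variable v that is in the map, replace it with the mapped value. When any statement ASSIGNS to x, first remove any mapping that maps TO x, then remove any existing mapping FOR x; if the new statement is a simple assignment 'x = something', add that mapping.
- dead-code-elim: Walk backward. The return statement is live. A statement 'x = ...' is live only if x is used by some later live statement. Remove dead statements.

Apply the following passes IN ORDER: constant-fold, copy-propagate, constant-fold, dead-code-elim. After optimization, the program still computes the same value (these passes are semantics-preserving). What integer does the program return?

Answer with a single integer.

Initial IR:
  z = 8
  c = z * 0
  b = c * 5
  x = c * 1
  u = c
  return c
After constant-fold (6 stmts):
  z = 8
  c = 0
  b = c * 5
  x = c
  u = c
  return c
After copy-propagate (6 stmts):
  z = 8
  c = 0
  b = 0 * 5
  x = 0
  u = 0
  return 0
After constant-fold (6 stmts):
  z = 8
  c = 0
  b = 0
  x = 0
  u = 0
  return 0
After dead-code-elim (1 stmts):
  return 0
Evaluate:
  z = 8  =>  z = 8
  c = z * 0  =>  c = 0
  b = c * 5  =>  b = 0
  x = c * 1  =>  x = 0
  u = c  =>  u = 0
  return c = 0

Answer: 0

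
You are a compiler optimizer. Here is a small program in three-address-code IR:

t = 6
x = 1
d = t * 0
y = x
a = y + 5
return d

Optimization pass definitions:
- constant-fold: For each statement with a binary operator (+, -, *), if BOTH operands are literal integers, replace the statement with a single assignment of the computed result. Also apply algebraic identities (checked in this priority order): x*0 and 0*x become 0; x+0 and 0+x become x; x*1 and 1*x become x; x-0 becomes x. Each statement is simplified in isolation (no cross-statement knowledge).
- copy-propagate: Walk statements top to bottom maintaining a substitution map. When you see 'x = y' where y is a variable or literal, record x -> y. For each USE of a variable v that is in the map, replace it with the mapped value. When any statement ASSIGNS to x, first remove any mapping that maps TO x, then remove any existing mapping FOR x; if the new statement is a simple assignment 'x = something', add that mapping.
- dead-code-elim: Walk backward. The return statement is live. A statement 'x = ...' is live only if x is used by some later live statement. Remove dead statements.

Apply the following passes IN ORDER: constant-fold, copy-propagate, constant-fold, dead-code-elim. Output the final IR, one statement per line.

Initial IR:
  t = 6
  x = 1
  d = t * 0
  y = x
  a = y + 5
  return d
After constant-fold (6 stmts):
  t = 6
  x = 1
  d = 0
  y = x
  a = y + 5
  return d
After copy-propagate (6 stmts):
  t = 6
  x = 1
  d = 0
  y = 1
  a = 1 + 5
  return 0
After constant-fold (6 stmts):
  t = 6
  x = 1
  d = 0
  y = 1
  a = 6
  return 0
After dead-code-elim (1 stmts):
  return 0

Answer: return 0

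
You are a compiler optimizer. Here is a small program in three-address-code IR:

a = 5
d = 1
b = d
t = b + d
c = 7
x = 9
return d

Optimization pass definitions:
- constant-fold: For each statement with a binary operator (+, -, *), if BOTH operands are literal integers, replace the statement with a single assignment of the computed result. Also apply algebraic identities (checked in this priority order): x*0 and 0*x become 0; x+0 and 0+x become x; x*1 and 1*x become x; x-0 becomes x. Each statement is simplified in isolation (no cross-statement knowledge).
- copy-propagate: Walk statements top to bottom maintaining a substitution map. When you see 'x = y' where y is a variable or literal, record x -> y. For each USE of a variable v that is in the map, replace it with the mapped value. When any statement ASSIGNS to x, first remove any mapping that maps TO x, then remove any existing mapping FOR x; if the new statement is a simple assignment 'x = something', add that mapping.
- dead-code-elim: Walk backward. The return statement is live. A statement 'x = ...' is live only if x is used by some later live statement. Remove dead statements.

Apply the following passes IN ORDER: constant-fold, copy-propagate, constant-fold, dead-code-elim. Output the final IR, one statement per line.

Initial IR:
  a = 5
  d = 1
  b = d
  t = b + d
  c = 7
  x = 9
  return d
After constant-fold (7 stmts):
  a = 5
  d = 1
  b = d
  t = b + d
  c = 7
  x = 9
  return d
After copy-propagate (7 stmts):
  a = 5
  d = 1
  b = 1
  t = 1 + 1
  c = 7
  x = 9
  return 1
After constant-fold (7 stmts):
  a = 5
  d = 1
  b = 1
  t = 2
  c = 7
  x = 9
  return 1
After dead-code-elim (1 stmts):
  return 1

Answer: return 1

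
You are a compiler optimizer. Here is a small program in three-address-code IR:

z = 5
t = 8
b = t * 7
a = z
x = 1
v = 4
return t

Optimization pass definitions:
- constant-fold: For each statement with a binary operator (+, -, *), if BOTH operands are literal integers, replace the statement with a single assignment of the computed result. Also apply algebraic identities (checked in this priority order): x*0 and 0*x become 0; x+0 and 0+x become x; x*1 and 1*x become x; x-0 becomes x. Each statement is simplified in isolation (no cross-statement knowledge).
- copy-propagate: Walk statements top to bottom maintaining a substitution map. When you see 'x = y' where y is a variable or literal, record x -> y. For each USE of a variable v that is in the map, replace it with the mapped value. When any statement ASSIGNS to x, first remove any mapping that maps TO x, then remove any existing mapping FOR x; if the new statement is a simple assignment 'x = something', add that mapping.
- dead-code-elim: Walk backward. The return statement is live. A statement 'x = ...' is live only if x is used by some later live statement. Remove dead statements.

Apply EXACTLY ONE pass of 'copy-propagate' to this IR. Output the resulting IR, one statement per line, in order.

Applying copy-propagate statement-by-statement:
  [1] z = 5  (unchanged)
  [2] t = 8  (unchanged)
  [3] b = t * 7  -> b = 8 * 7
  [4] a = z  -> a = 5
  [5] x = 1  (unchanged)
  [6] v = 4  (unchanged)
  [7] return t  -> return 8
Result (7 stmts):
  z = 5
  t = 8
  b = 8 * 7
  a = 5
  x = 1
  v = 4
  return 8

Answer: z = 5
t = 8
b = 8 * 7
a = 5
x = 1
v = 4
return 8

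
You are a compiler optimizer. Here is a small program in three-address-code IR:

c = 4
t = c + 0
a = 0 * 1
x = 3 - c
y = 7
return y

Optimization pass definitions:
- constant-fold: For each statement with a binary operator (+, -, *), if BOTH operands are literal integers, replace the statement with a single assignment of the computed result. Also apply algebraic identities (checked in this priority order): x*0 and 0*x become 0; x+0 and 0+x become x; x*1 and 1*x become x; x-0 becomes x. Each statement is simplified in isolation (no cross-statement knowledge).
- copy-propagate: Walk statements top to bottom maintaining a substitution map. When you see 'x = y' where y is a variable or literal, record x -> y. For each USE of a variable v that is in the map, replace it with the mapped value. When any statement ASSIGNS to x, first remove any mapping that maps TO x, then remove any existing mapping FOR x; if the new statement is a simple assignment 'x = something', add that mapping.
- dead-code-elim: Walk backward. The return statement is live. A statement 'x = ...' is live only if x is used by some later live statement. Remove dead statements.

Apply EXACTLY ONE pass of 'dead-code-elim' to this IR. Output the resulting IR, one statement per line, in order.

Answer: y = 7
return y

Derivation:
Applying dead-code-elim statement-by-statement:
  [6] return y  -> KEEP (return); live=['y']
  [5] y = 7  -> KEEP; live=[]
  [4] x = 3 - c  -> DEAD (x not live)
  [3] a = 0 * 1  -> DEAD (a not live)
  [2] t = c + 0  -> DEAD (t not live)
  [1] c = 4  -> DEAD (c not live)
Result (2 stmts):
  y = 7
  return y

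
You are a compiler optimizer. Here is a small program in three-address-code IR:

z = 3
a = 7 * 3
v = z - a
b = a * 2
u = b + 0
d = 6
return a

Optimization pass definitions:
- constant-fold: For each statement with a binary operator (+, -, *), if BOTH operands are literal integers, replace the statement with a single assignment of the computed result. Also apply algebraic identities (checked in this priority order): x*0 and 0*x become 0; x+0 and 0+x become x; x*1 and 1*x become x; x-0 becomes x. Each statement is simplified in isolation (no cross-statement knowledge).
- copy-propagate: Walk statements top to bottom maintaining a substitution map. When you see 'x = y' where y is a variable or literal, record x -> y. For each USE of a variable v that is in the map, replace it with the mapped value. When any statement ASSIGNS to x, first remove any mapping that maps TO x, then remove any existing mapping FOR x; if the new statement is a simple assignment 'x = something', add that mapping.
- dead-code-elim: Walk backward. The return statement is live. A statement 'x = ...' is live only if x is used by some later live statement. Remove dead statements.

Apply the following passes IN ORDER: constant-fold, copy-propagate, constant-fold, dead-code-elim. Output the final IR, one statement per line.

Answer: return 21

Derivation:
Initial IR:
  z = 3
  a = 7 * 3
  v = z - a
  b = a * 2
  u = b + 0
  d = 6
  return a
After constant-fold (7 stmts):
  z = 3
  a = 21
  v = z - a
  b = a * 2
  u = b
  d = 6
  return a
After copy-propagate (7 stmts):
  z = 3
  a = 21
  v = 3 - 21
  b = 21 * 2
  u = b
  d = 6
  return 21
After constant-fold (7 stmts):
  z = 3
  a = 21
  v = -18
  b = 42
  u = b
  d = 6
  return 21
After dead-code-elim (1 stmts):
  return 21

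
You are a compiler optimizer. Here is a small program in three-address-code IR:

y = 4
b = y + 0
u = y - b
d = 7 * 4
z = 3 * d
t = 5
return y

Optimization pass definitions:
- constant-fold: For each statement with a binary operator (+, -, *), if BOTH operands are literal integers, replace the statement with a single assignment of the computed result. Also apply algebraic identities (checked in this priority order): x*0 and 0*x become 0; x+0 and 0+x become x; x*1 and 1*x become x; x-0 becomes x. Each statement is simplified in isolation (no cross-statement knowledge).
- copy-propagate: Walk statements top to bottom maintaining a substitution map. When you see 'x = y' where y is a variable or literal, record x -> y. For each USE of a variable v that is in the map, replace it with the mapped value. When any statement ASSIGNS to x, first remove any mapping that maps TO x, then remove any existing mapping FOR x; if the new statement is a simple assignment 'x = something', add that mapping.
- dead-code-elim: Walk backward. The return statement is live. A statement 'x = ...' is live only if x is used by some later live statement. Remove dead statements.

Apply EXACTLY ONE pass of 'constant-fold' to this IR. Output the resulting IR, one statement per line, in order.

Applying constant-fold statement-by-statement:
  [1] y = 4  (unchanged)
  [2] b = y + 0  -> b = y
  [3] u = y - b  (unchanged)
  [4] d = 7 * 4  -> d = 28
  [5] z = 3 * d  (unchanged)
  [6] t = 5  (unchanged)
  [7] return y  (unchanged)
Result (7 stmts):
  y = 4
  b = y
  u = y - b
  d = 28
  z = 3 * d
  t = 5
  return y

Answer: y = 4
b = y
u = y - b
d = 28
z = 3 * d
t = 5
return y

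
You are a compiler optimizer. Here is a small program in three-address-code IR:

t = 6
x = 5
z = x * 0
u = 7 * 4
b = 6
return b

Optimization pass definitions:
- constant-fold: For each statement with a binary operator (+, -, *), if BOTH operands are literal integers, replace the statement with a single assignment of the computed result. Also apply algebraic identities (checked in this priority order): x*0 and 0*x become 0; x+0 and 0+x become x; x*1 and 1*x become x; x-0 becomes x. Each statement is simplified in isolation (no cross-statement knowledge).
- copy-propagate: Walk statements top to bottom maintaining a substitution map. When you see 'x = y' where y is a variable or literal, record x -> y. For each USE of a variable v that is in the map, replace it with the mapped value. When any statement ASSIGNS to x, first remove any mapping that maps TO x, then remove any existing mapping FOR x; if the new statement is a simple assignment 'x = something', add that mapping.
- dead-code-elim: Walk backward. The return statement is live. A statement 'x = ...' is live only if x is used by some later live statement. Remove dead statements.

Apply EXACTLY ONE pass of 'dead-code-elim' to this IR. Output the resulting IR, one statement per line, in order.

Answer: b = 6
return b

Derivation:
Applying dead-code-elim statement-by-statement:
  [6] return b  -> KEEP (return); live=['b']
  [5] b = 6  -> KEEP; live=[]
  [4] u = 7 * 4  -> DEAD (u not live)
  [3] z = x * 0  -> DEAD (z not live)
  [2] x = 5  -> DEAD (x not live)
  [1] t = 6  -> DEAD (t not live)
Result (2 stmts):
  b = 6
  return b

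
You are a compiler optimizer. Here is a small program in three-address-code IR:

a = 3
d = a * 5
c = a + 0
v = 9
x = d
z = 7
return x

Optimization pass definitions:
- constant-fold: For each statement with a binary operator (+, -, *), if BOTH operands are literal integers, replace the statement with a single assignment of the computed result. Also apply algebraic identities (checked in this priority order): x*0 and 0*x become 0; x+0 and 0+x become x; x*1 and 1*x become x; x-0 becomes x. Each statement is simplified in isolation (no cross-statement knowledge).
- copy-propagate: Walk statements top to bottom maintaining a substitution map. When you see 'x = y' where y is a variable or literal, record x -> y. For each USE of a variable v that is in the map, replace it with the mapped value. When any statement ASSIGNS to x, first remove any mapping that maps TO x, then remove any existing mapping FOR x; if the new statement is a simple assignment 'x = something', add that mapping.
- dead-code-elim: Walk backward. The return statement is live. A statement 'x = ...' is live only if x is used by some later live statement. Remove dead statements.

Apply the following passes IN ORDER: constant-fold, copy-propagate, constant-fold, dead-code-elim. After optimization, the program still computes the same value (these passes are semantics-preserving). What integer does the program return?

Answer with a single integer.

Initial IR:
  a = 3
  d = a * 5
  c = a + 0
  v = 9
  x = d
  z = 7
  return x
After constant-fold (7 stmts):
  a = 3
  d = a * 5
  c = a
  v = 9
  x = d
  z = 7
  return x
After copy-propagate (7 stmts):
  a = 3
  d = 3 * 5
  c = 3
  v = 9
  x = d
  z = 7
  return d
After constant-fold (7 stmts):
  a = 3
  d = 15
  c = 3
  v = 9
  x = d
  z = 7
  return d
After dead-code-elim (2 stmts):
  d = 15
  return d
Evaluate:
  a = 3  =>  a = 3
  d = a * 5  =>  d = 15
  c = a + 0  =>  c = 3
  v = 9  =>  v = 9
  x = d  =>  x = 15
  z = 7  =>  z = 7
  return x = 15

Answer: 15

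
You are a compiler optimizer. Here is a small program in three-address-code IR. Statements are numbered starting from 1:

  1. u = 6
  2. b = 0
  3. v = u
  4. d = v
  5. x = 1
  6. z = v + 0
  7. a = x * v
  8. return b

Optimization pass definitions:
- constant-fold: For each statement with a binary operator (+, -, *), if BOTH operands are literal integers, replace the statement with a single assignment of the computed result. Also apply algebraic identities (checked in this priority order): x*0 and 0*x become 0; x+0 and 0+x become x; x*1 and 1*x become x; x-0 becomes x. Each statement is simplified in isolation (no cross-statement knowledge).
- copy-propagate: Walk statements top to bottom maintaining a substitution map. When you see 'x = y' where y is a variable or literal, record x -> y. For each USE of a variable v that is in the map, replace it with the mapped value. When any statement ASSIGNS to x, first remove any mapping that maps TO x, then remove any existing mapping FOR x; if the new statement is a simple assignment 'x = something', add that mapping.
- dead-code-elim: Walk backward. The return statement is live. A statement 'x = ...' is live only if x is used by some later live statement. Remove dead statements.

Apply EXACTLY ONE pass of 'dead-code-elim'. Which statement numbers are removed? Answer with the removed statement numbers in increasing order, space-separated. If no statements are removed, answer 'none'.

Backward liveness scan:
Stmt 1 'u = 6': DEAD (u not in live set [])
Stmt 2 'b = 0': KEEP (b is live); live-in = []
Stmt 3 'v = u': DEAD (v not in live set ['b'])
Stmt 4 'd = v': DEAD (d not in live set ['b'])
Stmt 5 'x = 1': DEAD (x not in live set ['b'])
Stmt 6 'z = v + 0': DEAD (z not in live set ['b'])
Stmt 7 'a = x * v': DEAD (a not in live set ['b'])
Stmt 8 'return b': KEEP (return); live-in = ['b']
Removed statement numbers: [1, 3, 4, 5, 6, 7]
Surviving IR:
  b = 0
  return b

Answer: 1 3 4 5 6 7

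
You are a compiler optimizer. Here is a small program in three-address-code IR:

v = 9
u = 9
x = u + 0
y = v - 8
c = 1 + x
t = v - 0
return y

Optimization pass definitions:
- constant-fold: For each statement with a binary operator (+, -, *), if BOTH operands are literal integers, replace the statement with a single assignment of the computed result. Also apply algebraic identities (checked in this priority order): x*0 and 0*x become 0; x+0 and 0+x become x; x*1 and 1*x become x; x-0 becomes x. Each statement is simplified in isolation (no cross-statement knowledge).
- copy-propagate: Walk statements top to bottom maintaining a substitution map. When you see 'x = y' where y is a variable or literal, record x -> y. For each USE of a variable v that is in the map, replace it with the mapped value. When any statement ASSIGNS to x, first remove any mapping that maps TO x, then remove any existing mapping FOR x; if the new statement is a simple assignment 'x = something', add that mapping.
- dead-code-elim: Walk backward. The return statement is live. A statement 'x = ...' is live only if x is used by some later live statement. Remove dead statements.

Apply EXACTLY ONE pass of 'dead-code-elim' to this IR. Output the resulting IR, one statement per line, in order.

Applying dead-code-elim statement-by-statement:
  [7] return y  -> KEEP (return); live=['y']
  [6] t = v - 0  -> DEAD (t not live)
  [5] c = 1 + x  -> DEAD (c not live)
  [4] y = v - 8  -> KEEP; live=['v']
  [3] x = u + 0  -> DEAD (x not live)
  [2] u = 9  -> DEAD (u not live)
  [1] v = 9  -> KEEP; live=[]
Result (3 stmts):
  v = 9
  y = v - 8
  return y

Answer: v = 9
y = v - 8
return y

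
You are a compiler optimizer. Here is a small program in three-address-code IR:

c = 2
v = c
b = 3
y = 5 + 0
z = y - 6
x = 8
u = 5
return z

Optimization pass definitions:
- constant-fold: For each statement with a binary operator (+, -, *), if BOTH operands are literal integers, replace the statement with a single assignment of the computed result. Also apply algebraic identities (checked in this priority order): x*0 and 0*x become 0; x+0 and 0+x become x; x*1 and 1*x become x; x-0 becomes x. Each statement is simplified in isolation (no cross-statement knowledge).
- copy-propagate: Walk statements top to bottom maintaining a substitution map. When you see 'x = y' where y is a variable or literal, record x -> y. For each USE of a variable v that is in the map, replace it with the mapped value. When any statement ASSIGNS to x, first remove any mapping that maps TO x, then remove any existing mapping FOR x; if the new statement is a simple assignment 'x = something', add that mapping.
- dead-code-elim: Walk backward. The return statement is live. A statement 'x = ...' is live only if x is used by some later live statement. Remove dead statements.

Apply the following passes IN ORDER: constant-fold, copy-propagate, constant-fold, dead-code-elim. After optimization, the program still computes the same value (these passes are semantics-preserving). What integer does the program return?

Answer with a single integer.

Initial IR:
  c = 2
  v = c
  b = 3
  y = 5 + 0
  z = y - 6
  x = 8
  u = 5
  return z
After constant-fold (8 stmts):
  c = 2
  v = c
  b = 3
  y = 5
  z = y - 6
  x = 8
  u = 5
  return z
After copy-propagate (8 stmts):
  c = 2
  v = 2
  b = 3
  y = 5
  z = 5 - 6
  x = 8
  u = 5
  return z
After constant-fold (8 stmts):
  c = 2
  v = 2
  b = 3
  y = 5
  z = -1
  x = 8
  u = 5
  return z
After dead-code-elim (2 stmts):
  z = -1
  return z
Evaluate:
  c = 2  =>  c = 2
  v = c  =>  v = 2
  b = 3  =>  b = 3
  y = 5 + 0  =>  y = 5
  z = y - 6  =>  z = -1
  x = 8  =>  x = 8
  u = 5  =>  u = 5
  return z = -1

Answer: -1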